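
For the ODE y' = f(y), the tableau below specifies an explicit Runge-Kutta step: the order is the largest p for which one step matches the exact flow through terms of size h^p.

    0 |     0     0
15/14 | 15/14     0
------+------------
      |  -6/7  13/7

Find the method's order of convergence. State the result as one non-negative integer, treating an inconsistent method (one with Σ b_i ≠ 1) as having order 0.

b = (-6/7, 13/7)
c = (0, 15/14)
Σ b_i: (-6/7)·1 + 13/7·1 = 1 ✓
b·c: 13/7·15/14 = 195/98 ≠ 1/2 ⇒ order 1.

1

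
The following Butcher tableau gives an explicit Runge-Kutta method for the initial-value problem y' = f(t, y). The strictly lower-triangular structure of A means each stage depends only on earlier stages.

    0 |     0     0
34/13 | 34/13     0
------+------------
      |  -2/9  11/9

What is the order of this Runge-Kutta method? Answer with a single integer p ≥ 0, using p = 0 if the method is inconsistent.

b = (-2/9, 11/9)
c = (0, 34/13)
Σ b_i: (-2/9)·1 + 11/9·1 = 1 ✓
b·c: 11/9·34/13 = 374/117 ≠ 1/2 ⇒ order 1.

1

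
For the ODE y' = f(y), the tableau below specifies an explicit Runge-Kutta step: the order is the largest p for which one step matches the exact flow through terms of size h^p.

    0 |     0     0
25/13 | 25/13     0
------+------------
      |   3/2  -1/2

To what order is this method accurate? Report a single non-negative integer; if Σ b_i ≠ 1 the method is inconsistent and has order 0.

b = (3/2, -1/2)
c = (0, 25/13)
Σ b_i: 3/2·1 + (-1/2)·1 = 1 ✓
b·c: (-1/2)·25/13 = -25/26 ≠ 1/2 ⇒ order 1.

1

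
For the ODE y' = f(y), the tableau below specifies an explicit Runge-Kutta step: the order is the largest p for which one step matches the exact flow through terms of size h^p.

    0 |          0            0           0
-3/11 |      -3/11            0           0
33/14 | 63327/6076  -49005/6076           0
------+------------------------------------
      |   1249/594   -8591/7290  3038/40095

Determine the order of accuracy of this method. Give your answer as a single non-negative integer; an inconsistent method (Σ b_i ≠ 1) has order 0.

b = (1249/594, -8591/7290, 3038/40095)
c = (0, -3/11, 33/14)
Ac = (0, 0, 13365/6076)
Σ b_i: 1249/594·1 + (-8591/7290)·1 + 3038/40095·1 = 1 ✓
b·c: (-8591/7290)·(-3/11) + 3038/40095·33/14 = 1/2 ✓
b·c²: (-8591/7290)·9/121 + 3038/40095·1089/196 = 1/3 ✓
b·Ac: 3038/40095·13365/6076 = 1/6 ✓; 3 stages ⇒ order 3.

3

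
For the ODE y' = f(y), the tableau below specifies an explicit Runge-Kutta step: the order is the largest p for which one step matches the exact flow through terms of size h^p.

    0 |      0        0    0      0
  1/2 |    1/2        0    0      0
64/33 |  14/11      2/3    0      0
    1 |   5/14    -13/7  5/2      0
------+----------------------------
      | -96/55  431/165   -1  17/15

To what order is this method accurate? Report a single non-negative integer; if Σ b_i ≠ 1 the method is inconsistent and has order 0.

b = (-96/55, 431/165, -1, 17/15)
c = (0, 1/2, 64/33, 1)
Ac = (0, 0, 1/3, 1811/462)
Σ b_i: (-96/55)·1 + 431/165·1 + (-1)·1 + 17/15·1 = 1 ✓
b·c: 431/165·1/2 + (-1)·64/33 + 17/15·1 = 1/2 ✓
b·c²: 431/165·1/4 + (-1)·4096/1089 + 17/15·1 = -43013/21780 ≠ 1/3 ⇒ order 2.
b·Ac: (-1)·1/3 + 17/15·1811/462 = 28477/6930 ≠ 1/6

2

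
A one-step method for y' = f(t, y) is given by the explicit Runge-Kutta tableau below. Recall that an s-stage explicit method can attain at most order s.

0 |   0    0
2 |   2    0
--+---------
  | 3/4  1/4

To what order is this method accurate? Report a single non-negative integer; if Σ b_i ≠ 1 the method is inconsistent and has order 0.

2

b = (3/4, 1/4)
c = (0, 2)
Σ b_i: 3/4·1 + 1/4·1 = 1 ✓
b·c: 1/4·2 = 1/2 ✓; 2 stages ⇒ order 2.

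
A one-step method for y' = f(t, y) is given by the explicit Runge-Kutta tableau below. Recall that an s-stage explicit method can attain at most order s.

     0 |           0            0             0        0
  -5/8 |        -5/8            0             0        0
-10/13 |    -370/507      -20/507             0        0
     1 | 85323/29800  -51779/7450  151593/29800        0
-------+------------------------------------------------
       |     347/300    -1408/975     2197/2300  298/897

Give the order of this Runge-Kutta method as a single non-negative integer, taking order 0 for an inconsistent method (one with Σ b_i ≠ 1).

4

b = (347/300, -1408/975, 2197/2300, 298/897)
c = (0, -5/8, -10/13, 1)
Ac = (0, 0, 25/1014, 1027/2384)
Σ b_i: 347/300·1 + (-1408/975)·1 + 2197/2300·1 + 298/897·1 = 1 ✓
b·c: (-1408/975)·(-5/8) + 2197/2300·(-10/13) + 298/897·1 = 1/2 ✓
b·c²: (-1408/975)·25/64 + 2197/2300·100/169 + 298/897·1 = 1/3 ✓
b·Ac: 2197/2300·25/1014 + 298/897·1027/2384 = 1/6 ✓
b·c³: (-1408/975)·(-125/512) + 2197/2300·(-1000/2197) + 298/897·1 = 1/4 ✓
b·(c∘Ac): 2197/2300·(-125/6591) + 298/897·1027/2384 = 1/8 ✓
b·Ac²: 2197/2300·(-125/8112) + 298/897·5629/19072 = 1/12 ✓
b·A²c: 298/897·299/2384 = 1/24 ✓; 4 stages ⇒ order 4.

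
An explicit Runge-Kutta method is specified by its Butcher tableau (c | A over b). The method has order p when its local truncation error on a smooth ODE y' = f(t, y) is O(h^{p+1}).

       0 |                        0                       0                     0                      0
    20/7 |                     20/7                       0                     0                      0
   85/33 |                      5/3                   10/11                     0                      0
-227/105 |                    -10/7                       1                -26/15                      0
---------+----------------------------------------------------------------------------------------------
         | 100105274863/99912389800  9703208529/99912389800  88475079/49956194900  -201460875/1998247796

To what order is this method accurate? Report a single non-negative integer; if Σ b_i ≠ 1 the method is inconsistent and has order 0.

b = (100105274863/99912389800, 9703208529/99912389800, 88475079/49956194900, -201460875/1998247796)
c = (0, 20/7, 85/33, -227/105)
Ac = (0, 0, 200/77, -1114/693)
Σ b_i: 100105274863/99912389800·1 + 9703208529/99912389800·1 + 88475079/49956194900·1 + (-201460875/1998247796)·1 = 1 ✓
b·c: 9703208529/99912389800·20/7 + 88475079/49956194900·85/33 + (-201460875/1998247796)·(-227/105) = 1/2 ✓
b·c²: 9703208529/99912389800·400/49 + 88475079/49956194900·7225/1089 + (-201460875/1998247796)·51529/11025 = 1/3 ✓
b·Ac: 88475079/49956194900·200/77 + (-201460875/1998247796)·(-1114/693) = 1/6 ✓
b·c³: 9703208529/99912389800·8000/343 + 88475079/49956194900·614125/35937 + (-201460875/1998247796)·(-11697083/1157625) = 472429835347/142551471447 ≠ 1/4 ⇒ order 3.
b·(c∘Ac): 88475079/49956194900·17000/2541 + (-201460875/1998247796)·252878/72765 = -21308299595/62944805574 ≠ 1/8
b·Ac²: 88475079/49956194900·4000/539 + (-201460875/1998247796)·(-534130/160083) = 14236138645/40728991842 ≠ 1/12
b·A²c: (-201460875/1998247796)·(-1040/231) = 226752500/499561949 ≠ 1/24

3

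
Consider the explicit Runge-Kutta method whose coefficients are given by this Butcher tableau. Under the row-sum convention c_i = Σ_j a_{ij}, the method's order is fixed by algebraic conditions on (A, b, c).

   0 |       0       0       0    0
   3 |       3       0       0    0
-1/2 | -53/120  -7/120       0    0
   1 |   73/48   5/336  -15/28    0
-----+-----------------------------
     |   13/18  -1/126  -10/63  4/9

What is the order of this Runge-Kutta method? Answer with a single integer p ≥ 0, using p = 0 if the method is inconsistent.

b = (13/18, -1/126, -10/63, 4/9)
c = (0, 3, -1/2, 1)
Ac = (0, 0, -7/40, 5/16)
Σ b_i: 13/18·1 + (-1/126)·1 + (-10/63)·1 + 4/9·1 = 1 ✓
b·c: (-1/126)·3 + (-10/63)·(-1/2) + 4/9·1 = 1/2 ✓
b·c²: (-1/126)·9 + (-10/63)·1/4 + 4/9·1 = 1/3 ✓
b·Ac: (-10/63)·(-7/40) + 4/9·5/16 = 1/6 ✓
b·c³: (-1/126)·27 + (-10/63)·(-1/8) + 4/9·1 = 1/4 ✓
b·(c∘Ac): (-10/63)·7/80 + 4/9·5/16 = 1/8 ✓
b·Ac²: (-10/63)·(-21/40) = 1/12 ✓
b·A²c: 4/9·3/32 = 1/24 ✓; 4 stages ⇒ order 4.

4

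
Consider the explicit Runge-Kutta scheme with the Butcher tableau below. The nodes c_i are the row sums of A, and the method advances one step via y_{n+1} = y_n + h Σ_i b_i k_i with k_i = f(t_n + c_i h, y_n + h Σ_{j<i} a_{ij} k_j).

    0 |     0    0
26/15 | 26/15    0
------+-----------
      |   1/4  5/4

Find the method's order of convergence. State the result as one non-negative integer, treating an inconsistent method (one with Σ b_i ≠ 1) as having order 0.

b = (1/4, 5/4)
c = (0, 26/15)
Σ b_i: 1/4·1 + 5/4·1 = 3/2 ≠ 1 ⇒ order 0.

0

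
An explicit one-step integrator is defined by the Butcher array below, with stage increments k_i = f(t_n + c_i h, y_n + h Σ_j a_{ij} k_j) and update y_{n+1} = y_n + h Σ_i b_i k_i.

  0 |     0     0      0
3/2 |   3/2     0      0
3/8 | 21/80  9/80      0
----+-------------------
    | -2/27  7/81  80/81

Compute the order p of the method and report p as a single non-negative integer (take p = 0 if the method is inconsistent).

b = (-2/27, 7/81, 80/81)
c = (0, 3/2, 3/8)
Ac = (0, 0, 27/160)
Σ b_i: (-2/27)·1 + 7/81·1 + 80/81·1 = 1 ✓
b·c: 7/81·3/2 + 80/81·3/8 = 1/2 ✓
b·c²: 7/81·9/4 + 80/81·9/64 = 1/3 ✓
b·Ac: 80/81·27/160 = 1/6 ✓; 3 stages ⇒ order 3.

3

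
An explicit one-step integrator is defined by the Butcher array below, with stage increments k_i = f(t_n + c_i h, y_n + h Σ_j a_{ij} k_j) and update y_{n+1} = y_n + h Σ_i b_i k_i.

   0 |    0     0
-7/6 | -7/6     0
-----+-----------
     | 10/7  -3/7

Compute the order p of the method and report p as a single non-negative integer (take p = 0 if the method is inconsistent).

b = (10/7, -3/7)
c = (0, -7/6)
Σ b_i: 10/7·1 + (-3/7)·1 = 1 ✓
b·c: (-3/7)·(-7/6) = 1/2 ✓; 2 stages ⇒ order 2.

2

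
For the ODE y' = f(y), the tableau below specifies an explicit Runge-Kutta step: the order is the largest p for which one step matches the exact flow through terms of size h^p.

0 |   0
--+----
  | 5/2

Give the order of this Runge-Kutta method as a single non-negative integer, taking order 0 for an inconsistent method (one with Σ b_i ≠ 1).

b = (5/2)
c = (0)
Σ b_i: 5/2·1 = 5/2 ≠ 1 ⇒ order 0.

0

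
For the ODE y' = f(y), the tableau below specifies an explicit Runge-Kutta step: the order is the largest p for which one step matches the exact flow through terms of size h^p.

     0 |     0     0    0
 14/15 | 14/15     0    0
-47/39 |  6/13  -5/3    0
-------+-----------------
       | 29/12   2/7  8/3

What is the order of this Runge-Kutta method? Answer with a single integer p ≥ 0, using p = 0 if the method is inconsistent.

0

b = (29/12, 2/7, 8/3)
c = (0, 14/15, -47/39)
Ac = (0, 0, -14/9)
Σ b_i: 29/12·1 + 2/7·1 + 8/3·1 = 451/84 ≠ 1 ⇒ order 0.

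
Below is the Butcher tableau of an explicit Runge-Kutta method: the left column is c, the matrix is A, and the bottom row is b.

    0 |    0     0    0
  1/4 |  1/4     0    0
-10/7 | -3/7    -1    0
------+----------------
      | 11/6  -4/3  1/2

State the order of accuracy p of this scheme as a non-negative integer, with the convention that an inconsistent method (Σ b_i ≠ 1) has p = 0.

b = (11/6, -4/3, 1/2)
c = (0, 1/4, -10/7)
Ac = (0, 0, -1/4)
Σ b_i: 11/6·1 + (-4/3)·1 + 1/2·1 = 1 ✓
b·c: (-4/3)·1/4 + 1/2·(-10/7) = -22/21 ≠ 1/2 ⇒ order 1.

1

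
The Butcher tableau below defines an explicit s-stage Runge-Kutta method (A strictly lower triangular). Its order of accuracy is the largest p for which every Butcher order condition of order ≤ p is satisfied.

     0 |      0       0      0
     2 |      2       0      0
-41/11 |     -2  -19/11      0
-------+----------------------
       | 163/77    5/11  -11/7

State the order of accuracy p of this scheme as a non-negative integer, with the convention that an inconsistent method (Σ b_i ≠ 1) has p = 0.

b = (163/77, 5/11, -11/7)
c = (0, 2, -41/11)
Ac = (0, 0, -38/11)
Σ b_i: 163/77·1 + 5/11·1 + (-11/7)·1 = 1 ✓
b·c: 5/11·2 + (-11/7)·(-41/11) = 521/77 ≠ 1/2 ⇒ order 1.

1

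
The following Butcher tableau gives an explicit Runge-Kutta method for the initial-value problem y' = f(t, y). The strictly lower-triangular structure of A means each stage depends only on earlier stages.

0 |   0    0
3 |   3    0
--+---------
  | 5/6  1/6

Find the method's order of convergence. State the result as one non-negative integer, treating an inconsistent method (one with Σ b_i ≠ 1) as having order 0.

b = (5/6, 1/6)
c = (0, 3)
Σ b_i: 5/6·1 + 1/6·1 = 1 ✓
b·c: 1/6·3 = 1/2 ✓; 2 stages ⇒ order 2.

2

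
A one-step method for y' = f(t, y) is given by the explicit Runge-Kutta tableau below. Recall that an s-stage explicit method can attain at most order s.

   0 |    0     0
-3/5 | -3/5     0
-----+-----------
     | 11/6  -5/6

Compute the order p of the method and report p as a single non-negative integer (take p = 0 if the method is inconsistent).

b = (11/6, -5/6)
c = (0, -3/5)
Σ b_i: 11/6·1 + (-5/6)·1 = 1 ✓
b·c: (-5/6)·(-3/5) = 1/2 ✓; 2 stages ⇒ order 2.

2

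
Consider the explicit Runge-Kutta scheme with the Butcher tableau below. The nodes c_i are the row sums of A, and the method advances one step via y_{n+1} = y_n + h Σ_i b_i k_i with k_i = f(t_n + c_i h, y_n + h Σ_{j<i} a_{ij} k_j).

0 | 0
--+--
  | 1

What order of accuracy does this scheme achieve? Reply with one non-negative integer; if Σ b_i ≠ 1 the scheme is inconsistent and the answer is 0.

1

b = (1)
c = (0)
Σ b_i: 1·1 = 1 ✓; 1 stage ⇒ order 1.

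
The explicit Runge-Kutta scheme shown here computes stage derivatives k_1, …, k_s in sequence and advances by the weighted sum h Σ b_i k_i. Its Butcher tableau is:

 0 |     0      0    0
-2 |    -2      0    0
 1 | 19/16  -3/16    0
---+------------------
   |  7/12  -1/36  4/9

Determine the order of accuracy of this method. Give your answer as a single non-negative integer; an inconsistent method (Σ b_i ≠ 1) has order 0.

3

b = (7/12, -1/36, 4/9)
c = (0, -2, 1)
Ac = (0, 0, 3/8)
Σ b_i: 7/12·1 + (-1/36)·1 + 4/9·1 = 1 ✓
b·c: (-1/36)·(-2) + 4/9·1 = 1/2 ✓
b·c²: (-1/36)·4 + 4/9·1 = 1/3 ✓
b·Ac: 4/9·3/8 = 1/6 ✓; 3 stages ⇒ order 3.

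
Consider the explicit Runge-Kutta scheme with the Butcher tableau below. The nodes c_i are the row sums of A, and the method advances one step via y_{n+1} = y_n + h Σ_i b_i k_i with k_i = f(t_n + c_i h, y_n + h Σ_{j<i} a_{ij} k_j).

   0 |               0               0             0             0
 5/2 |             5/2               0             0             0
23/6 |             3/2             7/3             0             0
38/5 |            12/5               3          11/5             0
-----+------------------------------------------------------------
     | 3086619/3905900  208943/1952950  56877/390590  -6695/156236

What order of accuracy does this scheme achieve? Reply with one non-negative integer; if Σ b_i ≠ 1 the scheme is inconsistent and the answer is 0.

3

b = (3086619/3905900, 208943/1952950, 56877/390590, -6695/156236)
c = (0, 5/2, 23/6, 38/5)
Ac = (0, 0, 35/6, 239/15)
Σ b_i: 3086619/3905900·1 + 208943/1952950·1 + 56877/390590·1 + (-6695/156236)·1 = 1 ✓
b·c: 208943/1952950·5/2 + 56877/390590·23/6 + (-6695/156236)·38/5 = 1/2 ✓
b·c²: 208943/1952950·25/4 + 56877/390590·529/36 + (-6695/156236)·1444/25 = 1/3 ✓
b·Ac: 56877/390590·35/6 + (-6695/156236)·239/15 = 1/6 ✓
b·c³: 208943/1952950·125/8 + 56877/390590·12167/216 + (-6695/156236)·54872/125 = -157077281/17576550 ≠ 1/4 ⇒ order 3.
b·(c∘Ac): 56877/390590·805/36 + (-6695/156236)·9082/75 = -3019867/1562360 ≠ 1/8
b·Ac²: 56877/390590·175/12 + (-6695/156236)·4597/90 = -91649/1406124 ≠ 1/12
b·A²c: (-6695/156236)·77/6 = -515515/937416 ≠ 1/24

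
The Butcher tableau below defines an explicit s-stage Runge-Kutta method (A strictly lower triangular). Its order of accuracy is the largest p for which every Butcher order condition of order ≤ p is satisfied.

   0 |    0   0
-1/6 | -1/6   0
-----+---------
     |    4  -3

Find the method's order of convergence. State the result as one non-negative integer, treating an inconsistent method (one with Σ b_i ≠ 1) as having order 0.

2

b = (4, -3)
c = (0, -1/6)
Σ b_i: 4·1 + (-3)·1 = 1 ✓
b·c: (-3)·(-1/6) = 1/2 ✓; 2 stages ⇒ order 2.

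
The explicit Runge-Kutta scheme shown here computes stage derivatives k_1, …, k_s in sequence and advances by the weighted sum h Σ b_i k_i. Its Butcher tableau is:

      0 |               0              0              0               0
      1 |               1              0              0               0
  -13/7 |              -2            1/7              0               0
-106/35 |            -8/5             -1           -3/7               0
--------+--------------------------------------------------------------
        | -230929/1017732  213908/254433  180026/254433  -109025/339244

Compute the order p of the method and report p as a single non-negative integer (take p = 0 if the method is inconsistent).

3

b = (-230929/1017732, 213908/254433, 180026/254433, -109025/339244)
c = (0, 1, -13/7, -106/35)
Ac = (0, 0, 1/7, -10/49)
Σ b_i: (-230929/1017732)·1 + 213908/254433·1 + 180026/254433·1 + (-109025/339244)·1 = 1 ✓
b·c: 213908/254433·1 + 180026/254433·(-13/7) + (-109025/339244)·(-106/35) = 1/2 ✓
b·c²: 213908/254433·1 + 180026/254433·169/49 + (-109025/339244)·11236/1225 = 1/3 ✓
b·Ac: 180026/254433·1/7 + (-109025/339244)·(-10/49) = 1/6 ✓
b·c³: 213908/254433·1 + 180026/254433·(-2197/343) + (-109025/339244)·(-1191016/42875) = 15542736/2968385 ≠ 1/4 ⇒ order 3.
b·(c∘Ac): 180026/254433·(-13/49) + (-109025/339244)·212/343 = -688109/1781031 ≠ 1/8
b·Ac²: 180026/254433·1/7 + (-109025/339244)·(-850/343) = 3196927/3562062 ≠ 1/12
b·A²c: (-109025/339244)·(-3/49) = 6675/339244 ≠ 1/24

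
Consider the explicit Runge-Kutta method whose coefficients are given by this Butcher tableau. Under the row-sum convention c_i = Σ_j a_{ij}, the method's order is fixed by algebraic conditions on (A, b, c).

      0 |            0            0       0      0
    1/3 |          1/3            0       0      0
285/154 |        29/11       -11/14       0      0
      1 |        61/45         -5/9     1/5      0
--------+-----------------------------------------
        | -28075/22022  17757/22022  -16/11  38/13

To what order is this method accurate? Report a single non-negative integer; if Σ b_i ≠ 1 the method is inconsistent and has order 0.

b = (-28075/22022, 17757/22022, -16/11, 38/13)
c = (0, 1/3, 285/154, 1)
Ac = (0, 0, -11/42, 769/4158)
Σ b_i: (-28075/22022)·1 + 17757/22022·1 + (-16/11)·1 + 38/13·1 = 1 ✓
b·c: 17757/22022·1/3 + (-16/11)·285/154 + 38/13·1 = 1/2 ✓
b·c²: 17757/22022·1/9 + (-16/11)·81225/23716 + 38/13·1 = -3338835/1695694 ≠ 1/3 ⇒ order 2.
b·Ac: (-16/11)·(-11/42) + 38/13·769/4158 = 24907/27027 ≠ 1/6

2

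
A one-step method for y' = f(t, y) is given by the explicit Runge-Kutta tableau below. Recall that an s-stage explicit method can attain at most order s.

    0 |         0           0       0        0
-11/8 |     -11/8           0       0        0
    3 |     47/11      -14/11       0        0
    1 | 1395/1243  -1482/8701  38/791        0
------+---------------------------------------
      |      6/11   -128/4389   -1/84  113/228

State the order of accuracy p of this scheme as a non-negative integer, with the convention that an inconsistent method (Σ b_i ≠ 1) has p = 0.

4

b = (6/11, -128/4389, -1/84, 113/228)
c = (0, -11/8, 3, 1)
Ac = (0, 0, 7/4, 171/452)
Σ b_i: 6/11·1 + (-128/4389)·1 + (-1/84)·1 + 113/228·1 = 1 ✓
b·c: (-128/4389)·(-11/8) + (-1/84)·3 + 113/228·1 = 1/2 ✓
b·c²: (-128/4389)·121/64 + (-1/84)·9 + 113/228·1 = 1/3 ✓
b·Ac: (-1/84)·7/4 + 113/228·171/452 = 1/6 ✓
b·c³: (-128/4389)·(-1331/512) + (-1/84)·27 + 113/228·1 = 1/4 ✓
b·(c∘Ac): (-1/84)·21/4 + 113/228·171/452 = 1/8 ✓
b·Ac²: (-1/84)·(-77/32) + 113/228·399/3616 = 1/12 ✓
b·A²c: 113/228·19/226 = 1/24 ✓; 4 stages ⇒ order 4.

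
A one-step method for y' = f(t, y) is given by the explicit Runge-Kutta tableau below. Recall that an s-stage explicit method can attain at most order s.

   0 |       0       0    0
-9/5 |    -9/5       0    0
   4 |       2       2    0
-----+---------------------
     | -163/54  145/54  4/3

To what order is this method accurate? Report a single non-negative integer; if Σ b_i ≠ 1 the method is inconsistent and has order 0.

2

b = (-163/54, 145/54, 4/3)
c = (0, -9/5, 4)
Ac = (0, 0, -18/5)
Σ b_i: (-163/54)·1 + 145/54·1 + 4/3·1 = 1 ✓
b·c: 145/54·(-9/5) + 4/3·4 = 1/2 ✓
b·c²: 145/54·81/25 + 4/3·16 = 901/30 ≠ 1/3 ⇒ order 2.
b·Ac: 4/3·(-18/5) = -24/5 ≠ 1/6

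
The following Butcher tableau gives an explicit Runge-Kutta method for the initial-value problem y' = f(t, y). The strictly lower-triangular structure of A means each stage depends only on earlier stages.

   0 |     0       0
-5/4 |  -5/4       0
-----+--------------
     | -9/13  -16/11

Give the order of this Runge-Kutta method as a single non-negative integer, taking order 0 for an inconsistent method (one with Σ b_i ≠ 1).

0

b = (-9/13, -16/11)
c = (0, -5/4)
Σ b_i: (-9/13)·1 + (-16/11)·1 = -307/143 ≠ 1 ⇒ order 0.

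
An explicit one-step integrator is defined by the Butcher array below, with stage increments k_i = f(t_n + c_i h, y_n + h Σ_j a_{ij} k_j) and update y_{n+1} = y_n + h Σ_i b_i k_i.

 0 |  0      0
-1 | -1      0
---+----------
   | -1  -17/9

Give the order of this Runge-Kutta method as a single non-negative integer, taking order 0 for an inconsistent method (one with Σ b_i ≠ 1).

b = (-1, -17/9)
c = (0, -1)
Σ b_i: (-1)·1 + (-17/9)·1 = -26/9 ≠ 1 ⇒ order 0.

0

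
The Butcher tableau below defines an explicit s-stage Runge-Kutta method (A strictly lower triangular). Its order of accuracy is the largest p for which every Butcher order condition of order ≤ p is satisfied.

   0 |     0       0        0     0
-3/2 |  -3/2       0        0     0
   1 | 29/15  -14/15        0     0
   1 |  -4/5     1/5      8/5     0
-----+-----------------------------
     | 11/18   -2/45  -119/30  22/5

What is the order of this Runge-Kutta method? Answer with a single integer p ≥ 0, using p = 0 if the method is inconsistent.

b = (11/18, -2/45, -119/30, 22/5)
c = (0, -3/2, 1, 1)
Ac = (0, 0, 7/5, 13/10)
Σ b_i: 11/18·1 + (-2/45)·1 + (-119/30)·1 + 22/5·1 = 1 ✓
b·c: (-2/45)·(-3/2) + (-119/30)·1 + 22/5·1 = 1/2 ✓
b·c²: (-2/45)·9/4 + (-119/30)·1 + 22/5·1 = 1/3 ✓
b·Ac: (-119/30)·7/5 + 22/5·13/10 = 1/6 ✓
b·c³: (-2/45)·(-27/8) + (-119/30)·1 + 22/5·1 = 7/12 ≠ 1/4 ⇒ order 3.
b·(c∘Ac): (-119/30)·7/5 + 22/5·13/10 = 1/6 ≠ 1/8
b·Ac²: (-119/30)·(-21/10) + 22/5·41/20 = 347/20 ≠ 1/12
b·A²c: 22/5·56/25 = 1232/125 ≠ 1/24

3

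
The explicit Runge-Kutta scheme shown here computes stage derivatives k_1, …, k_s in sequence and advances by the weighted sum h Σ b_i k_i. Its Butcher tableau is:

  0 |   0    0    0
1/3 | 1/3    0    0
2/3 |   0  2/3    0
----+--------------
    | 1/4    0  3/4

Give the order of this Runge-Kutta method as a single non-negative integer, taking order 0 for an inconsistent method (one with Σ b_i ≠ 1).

b = (1/4, 0, 3/4)
c = (0, 1/3, 2/3)
Ac = (0, 0, 2/9)
Σ b_i: 1/4·1 + 3/4·1 = 1 ✓
b·c: 3/4·2/3 = 1/2 ✓
b·c²: 3/4·4/9 = 1/3 ✓
b·Ac: 3/4·2/9 = 1/6 ✓; 3 stages ⇒ order 3.

3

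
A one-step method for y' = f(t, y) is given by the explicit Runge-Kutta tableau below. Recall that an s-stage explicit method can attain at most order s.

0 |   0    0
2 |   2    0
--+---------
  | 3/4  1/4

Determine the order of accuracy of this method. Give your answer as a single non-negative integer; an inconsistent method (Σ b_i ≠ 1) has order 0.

2

b = (3/4, 1/4)
c = (0, 2)
Σ b_i: 3/4·1 + 1/4·1 = 1 ✓
b·c: 1/4·2 = 1/2 ✓; 2 stages ⇒ order 2.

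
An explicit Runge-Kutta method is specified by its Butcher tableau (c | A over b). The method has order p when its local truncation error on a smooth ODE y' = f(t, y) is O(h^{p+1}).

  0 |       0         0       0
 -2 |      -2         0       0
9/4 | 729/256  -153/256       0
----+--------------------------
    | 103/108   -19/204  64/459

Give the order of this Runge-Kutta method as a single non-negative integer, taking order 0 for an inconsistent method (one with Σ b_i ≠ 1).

3

b = (103/108, -19/204, 64/459)
c = (0, -2, 9/4)
Ac = (0, 0, 153/128)
Σ b_i: 103/108·1 + (-19/204)·1 + 64/459·1 = 1 ✓
b·c: (-19/204)·(-2) + 64/459·9/4 = 1/2 ✓
b·c²: (-19/204)·4 + 64/459·81/16 = 1/3 ✓
b·Ac: 64/459·153/128 = 1/6 ✓; 3 stages ⇒ order 3.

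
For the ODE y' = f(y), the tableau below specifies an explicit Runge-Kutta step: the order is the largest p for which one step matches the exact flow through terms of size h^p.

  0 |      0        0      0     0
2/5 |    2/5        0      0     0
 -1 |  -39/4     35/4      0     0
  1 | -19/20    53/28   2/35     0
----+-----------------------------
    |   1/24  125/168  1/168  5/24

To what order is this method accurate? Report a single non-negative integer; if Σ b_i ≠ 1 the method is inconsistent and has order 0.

b = (1/24, 125/168, 1/168, 5/24)
c = (0, 2/5, -1, 1)
Ac = (0, 0, 7/2, 7/10)
Σ b_i: 1/24·1 + 125/168·1 + 1/168·1 + 5/24·1 = 1 ✓
b·c: 125/168·2/5 + 1/168·(-1) + 5/24·1 = 1/2 ✓
b·c²: 125/168·4/25 + 1/168·1 + 5/24·1 = 1/3 ✓
b·Ac: 1/168·7/2 + 5/24·7/10 = 1/6 ✓
b·c³: 125/168·8/125 + 1/168·(-1) + 5/24·1 = 1/4 ✓
b·(c∘Ac): 1/168·(-7/2) + 5/24·7/10 = 1/8 ✓
b·Ac²: 1/168·7/5 + 5/24·9/25 = 1/12 ✓
b·A²c: 5/24·1/5 = 1/24 ✓; 4 stages ⇒ order 4.

4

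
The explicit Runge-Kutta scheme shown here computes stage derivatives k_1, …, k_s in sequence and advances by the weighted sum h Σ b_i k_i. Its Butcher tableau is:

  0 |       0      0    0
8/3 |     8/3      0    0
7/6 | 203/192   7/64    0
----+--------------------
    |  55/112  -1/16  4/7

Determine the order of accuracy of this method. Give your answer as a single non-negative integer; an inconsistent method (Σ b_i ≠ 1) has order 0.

3

b = (55/112, -1/16, 4/7)
c = (0, 8/3, 7/6)
Ac = (0, 0, 7/24)
Σ b_i: 55/112·1 + (-1/16)·1 + 4/7·1 = 1 ✓
b·c: (-1/16)·8/3 + 4/7·7/6 = 1/2 ✓
b·c²: (-1/16)·64/9 + 4/7·49/36 = 1/3 ✓
b·Ac: 4/7·7/24 = 1/6 ✓; 3 stages ⇒ order 3.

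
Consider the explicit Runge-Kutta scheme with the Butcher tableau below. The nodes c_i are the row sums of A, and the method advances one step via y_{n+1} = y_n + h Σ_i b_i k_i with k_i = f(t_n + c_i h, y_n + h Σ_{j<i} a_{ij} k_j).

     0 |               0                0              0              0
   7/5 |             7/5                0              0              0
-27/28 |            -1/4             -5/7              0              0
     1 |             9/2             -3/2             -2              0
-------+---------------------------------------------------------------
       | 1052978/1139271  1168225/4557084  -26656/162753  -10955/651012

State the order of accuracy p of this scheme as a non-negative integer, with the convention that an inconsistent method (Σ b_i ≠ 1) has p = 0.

3

b = (1052978/1139271, 1168225/4557084, -26656/162753, -10955/651012)
c = (0, 7/5, -27/28, 1)
Ac = (0, 0, -1, -6/35)
Σ b_i: 1052978/1139271·1 + 1168225/4557084·1 + (-26656/162753)·1 + (-10955/651012)·1 = 1 ✓
b·c: 1168225/4557084·7/5 + (-26656/162753)·(-27/28) + (-10955/651012)·1 = 1/2 ✓
b·c²: 1168225/4557084·49/25 + (-26656/162753)·729/784 + (-10955/651012)·1 = 1/3 ✓
b·Ac: (-26656/162753)·(-1) + (-10955/651012)·(-6/35) = 1/6 ✓
b·c³: 1168225/4557084·343/125 + (-26656/162753)·(-19683/21952) + (-10955/651012)·1 = 1582561/1898785 ≠ 1/4 ⇒ order 3.
b·(c∘Ac): (-26656/162753)·27/28 + (-10955/651012)·(-6/35) = -16823/108502 ≠ 1/8
b·Ac²: (-26656/162753)·(-7/5) + (-10955/651012)·(-47037/9800) = 56519189/182283360 ≠ 1/12
b·A²c: (-10955/651012)·2 = -10955/325506 ≠ 1/24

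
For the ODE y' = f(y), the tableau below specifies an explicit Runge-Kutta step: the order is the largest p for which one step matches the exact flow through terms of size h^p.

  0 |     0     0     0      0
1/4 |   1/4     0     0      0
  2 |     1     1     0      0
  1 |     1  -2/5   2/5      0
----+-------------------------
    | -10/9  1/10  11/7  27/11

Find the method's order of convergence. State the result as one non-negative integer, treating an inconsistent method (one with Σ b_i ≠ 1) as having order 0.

0

b = (-10/9, 1/10, 11/7, 27/11)
c = (0, 1/4, 2, 1)
Ac = (0, 0, 1/4, 7/10)
Σ b_i: (-10/9)·1 + 1/10·1 + 11/7·1 + 27/11·1 = 20893/6930 ≠ 1 ⇒ order 0.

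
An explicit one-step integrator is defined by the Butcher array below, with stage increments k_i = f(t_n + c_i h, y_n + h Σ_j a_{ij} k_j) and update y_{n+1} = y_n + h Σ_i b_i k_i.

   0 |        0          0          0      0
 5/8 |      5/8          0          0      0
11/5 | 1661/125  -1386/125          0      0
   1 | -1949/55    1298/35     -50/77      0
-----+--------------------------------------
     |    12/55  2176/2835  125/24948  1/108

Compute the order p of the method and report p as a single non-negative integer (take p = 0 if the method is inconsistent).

4

b = (12/55, 2176/2835, 125/24948, 1/108)
c = (0, 5/8, 11/5, 1)
Ac = (0, 0, -693/100, 87/4)
Σ b_i: 12/55·1 + 2176/2835·1 + 125/24948·1 + 1/108·1 = 1 ✓
b·c: 2176/2835·5/8 + 125/24948·11/5 + 1/108·1 = 1/2 ✓
b·c²: 2176/2835·25/64 + 125/24948·121/25 + 1/108·1 = 1/3 ✓
b·Ac: 125/24948·(-693/100) + 1/108·87/4 = 1/6 ✓
b·c³: 2176/2835·125/512 + 125/24948·1331/125 + 1/108·1 = 1/4 ✓
b·(c∘Ac): 125/24948·(-7623/500) + 1/108·87/4 = 1/8 ✓
b·Ac²: 125/24948·(-693/160) + 1/108·363/32 = 1/12 ✓
b·A²c: 1/108·9/2 = 1/24 ✓; 4 stages ⇒ order 4.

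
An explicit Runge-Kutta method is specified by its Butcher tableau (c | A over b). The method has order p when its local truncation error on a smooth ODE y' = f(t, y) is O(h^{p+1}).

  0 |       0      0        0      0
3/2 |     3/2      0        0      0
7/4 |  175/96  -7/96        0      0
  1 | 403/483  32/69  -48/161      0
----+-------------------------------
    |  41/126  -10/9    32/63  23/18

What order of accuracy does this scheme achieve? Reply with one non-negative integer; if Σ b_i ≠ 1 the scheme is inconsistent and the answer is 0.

b = (41/126, -10/9, 32/63, 23/18)
c = (0, 3/2, 7/4, 1)
Ac = (0, 0, -7/64, 4/23)
Σ b_i: 41/126·1 + (-10/9)·1 + 32/63·1 + 23/18·1 = 1 ✓
b·c: (-10/9)·3/2 + 32/63·7/4 + 23/18·1 = 1/2 ✓
b·c²: (-10/9)·9/4 + 32/63·49/16 + 23/18·1 = 1/3 ✓
b·Ac: 32/63·(-7/64) + 23/18·4/23 = 1/6 ✓
b·c³: (-10/9)·27/8 + 32/63·343/64 + 23/18·1 = 1/4 ✓
b·(c∘Ac): 32/63·(-49/256) + 23/18·4/23 = 1/8 ✓
b·Ac²: 32/63·(-21/128) + 23/18·3/23 = 1/12 ✓
b·A²c: 23/18·3/92 = 1/24 ✓; 4 stages ⇒ order 4.

4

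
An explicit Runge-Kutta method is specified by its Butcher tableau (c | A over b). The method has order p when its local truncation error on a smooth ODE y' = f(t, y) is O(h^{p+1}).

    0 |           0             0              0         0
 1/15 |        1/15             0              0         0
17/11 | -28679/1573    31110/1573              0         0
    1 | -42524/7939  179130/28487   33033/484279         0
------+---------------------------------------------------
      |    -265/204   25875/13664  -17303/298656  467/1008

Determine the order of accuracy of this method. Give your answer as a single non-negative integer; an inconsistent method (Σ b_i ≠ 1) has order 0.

b = (-265/204, 25875/13664, -17303/298656, 467/1008)
c = (0, 1/15, 17/11, 1)
Ac = (0, 0, 2074/1573, 245/467)
Σ b_i: (-265/204)·1 + 25875/13664·1 + (-17303/298656)·1 + 467/1008·1 = 1 ✓
b·c: 25875/13664·1/15 + (-17303/298656)·17/11 + 467/1008·1 = 1/2 ✓
b·c²: 25875/13664·1/225 + (-17303/298656)·289/121 + 467/1008·1 = 1/3 ✓
b·Ac: (-17303/298656)·2074/1573 + 467/1008·245/467 = 1/6 ✓
b·c³: 25875/13664·1/3375 + (-17303/298656)·4913/1331 + 467/1008·1 = 1/4 ✓
b·(c∘Ac): (-17303/298656)·35258/17303 + 467/1008·245/467 = 1/8 ✓
b·Ac²: (-17303/298656)·2074/23595 + 467/1008·1337/7005 = 1/12 ✓
b·A²c: 467/1008·42/467 = 1/24 ✓; 4 stages ⇒ order 4.

4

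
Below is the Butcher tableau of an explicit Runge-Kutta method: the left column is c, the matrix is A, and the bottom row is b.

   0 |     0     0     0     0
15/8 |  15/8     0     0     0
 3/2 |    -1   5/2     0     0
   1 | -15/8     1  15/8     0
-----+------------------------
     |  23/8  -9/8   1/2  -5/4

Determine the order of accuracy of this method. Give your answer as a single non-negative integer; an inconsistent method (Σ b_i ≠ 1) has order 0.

b = (23/8, -9/8, 1/2, -5/4)
c = (0, 15/8, 3/2, 1)
Ac = (0, 0, 75/16, 75/16)
Σ b_i: 23/8·1 + (-9/8)·1 + 1/2·1 + (-5/4)·1 = 1 ✓
b·c: (-9/8)·15/8 + 1/2·3/2 + (-5/4)·1 = -167/64 ≠ 1/2 ⇒ order 1.

1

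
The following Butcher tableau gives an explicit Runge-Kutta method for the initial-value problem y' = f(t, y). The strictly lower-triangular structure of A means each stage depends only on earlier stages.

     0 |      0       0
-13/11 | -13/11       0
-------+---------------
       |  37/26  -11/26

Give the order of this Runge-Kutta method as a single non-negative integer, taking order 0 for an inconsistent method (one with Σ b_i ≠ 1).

b = (37/26, -11/26)
c = (0, -13/11)
Σ b_i: 37/26·1 + (-11/26)·1 = 1 ✓
b·c: (-11/26)·(-13/11) = 1/2 ✓; 2 stages ⇒ order 2.

2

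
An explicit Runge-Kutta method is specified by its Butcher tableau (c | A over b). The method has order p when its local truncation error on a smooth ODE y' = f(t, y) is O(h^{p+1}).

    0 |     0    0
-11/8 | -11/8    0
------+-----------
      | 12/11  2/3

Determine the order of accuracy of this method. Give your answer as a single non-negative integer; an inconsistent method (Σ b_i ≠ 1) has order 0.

0

b = (12/11, 2/3)
c = (0, -11/8)
Σ b_i: 12/11·1 + 2/3·1 = 58/33 ≠ 1 ⇒ order 0.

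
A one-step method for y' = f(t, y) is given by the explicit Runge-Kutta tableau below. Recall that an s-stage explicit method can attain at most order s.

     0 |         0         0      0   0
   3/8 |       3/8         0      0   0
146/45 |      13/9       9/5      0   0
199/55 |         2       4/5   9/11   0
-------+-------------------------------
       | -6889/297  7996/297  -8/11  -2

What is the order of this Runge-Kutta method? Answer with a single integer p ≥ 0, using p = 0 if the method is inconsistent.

b = (-6889/297, 7996/297, -8/11, -2)
c = (0, 3/8, 146/45, 199/55)
Ac = (0, 0, 27/40, 65/22)
Σ b_i: (-6889/297)·1 + 7996/297·1 + (-8/11)·1 + (-2)·1 = 1 ✓
b·c: 7996/297·3/8 + (-8/11)·146/45 + (-2)·199/55 = 1/2 ✓
b·c²: 7996/297·9/64 + (-8/11)·21316/2025 + (-2)·39601/3025 = -23563229/784080 ≠ 1/3 ⇒ order 2.
b·Ac: (-8/11)·27/40 + (-2)·65/22 = -32/5 ≠ 1/6

2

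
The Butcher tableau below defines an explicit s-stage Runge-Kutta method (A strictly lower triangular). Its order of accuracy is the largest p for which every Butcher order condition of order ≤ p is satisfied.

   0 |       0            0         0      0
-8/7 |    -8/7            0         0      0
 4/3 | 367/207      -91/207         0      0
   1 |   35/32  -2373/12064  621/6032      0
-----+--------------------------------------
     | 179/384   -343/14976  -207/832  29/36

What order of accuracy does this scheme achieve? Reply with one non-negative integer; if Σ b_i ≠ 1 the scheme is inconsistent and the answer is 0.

4

b = (179/384, -343/14976, -207/832, 29/36)
c = (0, -8/7, 4/3, 1)
Ac = (0, 0, 104/207, 21/58)
Σ b_i: 179/384·1 + (-343/14976)·1 + (-207/832)·1 + 29/36·1 = 1 ✓
b·c: (-343/14976)·(-8/7) + (-207/832)·4/3 + 29/36·1 = 1/2 ✓
b·c²: (-343/14976)·64/49 + (-207/832)·16/9 + 29/36·1 = 1/3 ✓
b·Ac: (-207/832)·104/207 + 29/36·21/58 = 1/6 ✓
b·c³: (-343/14976)·(-512/343) + (-207/832)·64/27 + 29/36·1 = 1/4 ✓
b·(c∘Ac): (-207/832)·416/621 + 29/36·21/58 = 1/8 ✓
b·Ac²: (-207/832)·(-832/1449) + 29/36·(-15/203) = 1/12 ✓
b·A²c: 29/36·3/58 = 1/24 ✓; 4 stages ⇒ order 4.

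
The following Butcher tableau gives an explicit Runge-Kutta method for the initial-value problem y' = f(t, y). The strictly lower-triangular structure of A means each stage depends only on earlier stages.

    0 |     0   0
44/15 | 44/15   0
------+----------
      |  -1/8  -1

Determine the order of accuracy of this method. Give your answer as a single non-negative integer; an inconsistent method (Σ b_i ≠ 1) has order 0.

0

b = (-1/8, -1)
c = (0, 44/15)
Σ b_i: (-1/8)·1 + (-1)·1 = -9/8 ≠ 1 ⇒ order 0.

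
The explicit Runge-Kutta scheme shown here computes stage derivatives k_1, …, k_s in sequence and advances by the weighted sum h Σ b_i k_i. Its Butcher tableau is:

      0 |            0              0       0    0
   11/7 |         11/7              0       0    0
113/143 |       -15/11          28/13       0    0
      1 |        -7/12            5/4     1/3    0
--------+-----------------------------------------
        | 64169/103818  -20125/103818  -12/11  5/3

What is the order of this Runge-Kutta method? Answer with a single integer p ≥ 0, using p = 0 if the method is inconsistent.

2

b = (64169/103818, -20125/103818, -12/11, 5/3)
c = (0, 11/7, 113/143, 1)
Ac = (0, 0, 44/13, 26759/12012)
Σ b_i: 64169/103818·1 + (-20125/103818)·1 + (-12/11)·1 + 5/3·1 = 1 ✓
b·c: (-20125/103818)·11/7 + (-12/11)·113/143 + 5/3·1 = 1/2 ✓
b·c²: (-20125/103818)·121/49 + (-12/11)·12769/20449 + 5/3·1 = 4787779/9447438 ≠ 1/3 ⇒ order 2.
b·Ac: (-12/11)·44/13 + 5/3·26759/12012 = 739/36036 ≠ 1/6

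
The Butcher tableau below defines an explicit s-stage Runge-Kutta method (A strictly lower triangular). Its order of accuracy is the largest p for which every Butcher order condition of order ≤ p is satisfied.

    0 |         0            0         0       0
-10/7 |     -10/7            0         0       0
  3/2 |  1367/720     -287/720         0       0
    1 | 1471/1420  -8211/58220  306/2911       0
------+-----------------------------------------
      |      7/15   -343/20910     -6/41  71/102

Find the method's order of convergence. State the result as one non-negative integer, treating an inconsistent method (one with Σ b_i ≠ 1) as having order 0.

4

b = (7/15, -343/20910, -6/41, 71/102)
c = (0, -10/7, 3/2, 1)
Ac = (0, 0, 41/72, 51/142)
Σ b_i: 7/15·1 + (-343/20910)·1 + (-6/41)·1 + 71/102·1 = 1 ✓
b·c: (-343/20910)·(-10/7) + (-6/41)·3/2 + 71/102·1 = 1/2 ✓
b·c²: (-343/20910)·100/49 + (-6/41)·9/4 + 71/102·1 = 1/3 ✓
b·Ac: (-6/41)·41/72 + 71/102·51/142 = 1/6 ✓
b·c³: (-343/20910)·(-1000/343) + (-6/41)·27/8 + 71/102·1 = 1/4 ✓
b·(c∘Ac): (-6/41)·41/48 + 71/102·51/142 = 1/8 ✓
b·Ac²: (-6/41)·(-205/252) + 71/102·(-51/994) = 1/12 ✓
b·A²c: 71/102·17/284 = 1/24 ✓; 4 stages ⇒ order 4.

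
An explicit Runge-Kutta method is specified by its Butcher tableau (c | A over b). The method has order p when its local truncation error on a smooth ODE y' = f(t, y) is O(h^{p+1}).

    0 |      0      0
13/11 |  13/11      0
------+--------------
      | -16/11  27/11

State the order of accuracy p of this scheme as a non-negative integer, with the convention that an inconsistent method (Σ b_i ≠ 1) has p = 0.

1

b = (-16/11, 27/11)
c = (0, 13/11)
Σ b_i: (-16/11)·1 + 27/11·1 = 1 ✓
b·c: 27/11·13/11 = 351/121 ≠ 1/2 ⇒ order 1.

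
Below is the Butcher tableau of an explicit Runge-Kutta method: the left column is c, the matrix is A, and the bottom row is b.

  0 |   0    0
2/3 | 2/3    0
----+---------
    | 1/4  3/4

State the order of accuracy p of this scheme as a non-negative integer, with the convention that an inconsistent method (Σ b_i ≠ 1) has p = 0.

2

b = (1/4, 3/4)
c = (0, 2/3)
Σ b_i: 1/4·1 + 3/4·1 = 1 ✓
b·c: 3/4·2/3 = 1/2 ✓; 2 stages ⇒ order 2.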